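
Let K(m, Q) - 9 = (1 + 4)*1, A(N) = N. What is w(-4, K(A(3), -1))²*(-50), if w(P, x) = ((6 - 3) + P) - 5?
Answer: -1800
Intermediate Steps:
K(m, Q) = 14 (K(m, Q) = 9 + (1 + 4)*1 = 9 + 5*1 = 9 + 5 = 14)
w(P, x) = -2 + P (w(P, x) = (3 + P) - 5 = -2 + P)
w(-4, K(A(3), -1))²*(-50) = (-2 - 4)²*(-50) = (-6)²*(-50) = 36*(-50) = -1800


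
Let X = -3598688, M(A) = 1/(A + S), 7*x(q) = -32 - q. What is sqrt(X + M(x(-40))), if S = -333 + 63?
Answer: 3*I*sqrt(1416253267654)/1882 ≈ 1897.0*I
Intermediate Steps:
S = -270
x(q) = -32/7 - q/7 (x(q) = (-32 - q)/7 = -32/7 - q/7)
M(A) = 1/(-270 + A) (M(A) = 1/(A - 270) = 1/(-270 + A))
sqrt(X + M(x(-40))) = sqrt(-3598688 + 1/(-270 + (-32/7 - 1/7*(-40)))) = sqrt(-3598688 + 1/(-270 + (-32/7 + 40/7))) = sqrt(-3598688 + 1/(-270 + 8/7)) = sqrt(-3598688 + 1/(-1882/7)) = sqrt(-3598688 - 7/1882) = sqrt(-6772730823/1882) = 3*I*sqrt(1416253267654)/1882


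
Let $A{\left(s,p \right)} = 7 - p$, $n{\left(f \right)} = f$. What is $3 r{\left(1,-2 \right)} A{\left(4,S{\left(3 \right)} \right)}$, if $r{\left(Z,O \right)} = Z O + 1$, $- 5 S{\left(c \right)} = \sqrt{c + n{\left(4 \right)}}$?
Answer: $-21 - \frac{3 \sqrt{7}}{5} \approx -22.587$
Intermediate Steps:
$S{\left(c \right)} = - \frac{\sqrt{4 + c}}{5}$ ($S{\left(c \right)} = - \frac{\sqrt{c + 4}}{5} = - \frac{\sqrt{4 + c}}{5}$)
$r{\left(Z,O \right)} = 1 + O Z$ ($r{\left(Z,O \right)} = O Z + 1 = 1 + O Z$)
$3 r{\left(1,-2 \right)} A{\left(4,S{\left(3 \right)} \right)} = 3 \left(1 - 2\right) \left(7 - - \frac{\sqrt{4 + 3}}{5}\right) = 3 \left(1 - 2\right) \left(7 - - \frac{\sqrt{7}}{5}\right) = 3 \left(-1\right) \left(7 + \frac{\sqrt{7}}{5}\right) = - 3 \left(7 + \frac{\sqrt{7}}{5}\right) = -21 - \frac{3 \sqrt{7}}{5}$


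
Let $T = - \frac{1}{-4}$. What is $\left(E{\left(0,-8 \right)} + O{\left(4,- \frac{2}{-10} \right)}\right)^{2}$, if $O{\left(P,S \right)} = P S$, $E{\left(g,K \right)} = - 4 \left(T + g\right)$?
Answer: $\frac{1}{25} \approx 0.04$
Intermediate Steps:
$T = \frac{1}{4}$ ($T = \left(-1\right) \left(- \frac{1}{4}\right) = \frac{1}{4} \approx 0.25$)
$E{\left(g,K \right)} = -1 - 4 g$ ($E{\left(g,K \right)} = - 4 \left(\frac{1}{4} + g\right) = -1 - 4 g$)
$\left(E{\left(0,-8 \right)} + O{\left(4,- \frac{2}{-10} \right)}\right)^{2} = \left(\left(-1 - 0\right) + 4 \left(- \frac{2}{-10}\right)\right)^{2} = \left(\left(-1 + 0\right) + 4 \left(\left(-2\right) \left(- \frac{1}{10}\right)\right)\right)^{2} = \left(-1 + 4 \cdot \frac{1}{5}\right)^{2} = \left(-1 + \frac{4}{5}\right)^{2} = \left(- \frac{1}{5}\right)^{2} = \frac{1}{25}$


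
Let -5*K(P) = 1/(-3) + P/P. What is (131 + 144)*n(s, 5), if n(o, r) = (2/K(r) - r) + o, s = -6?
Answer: -7150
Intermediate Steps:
K(P) = -2/15 (K(P) = -(1/(-3) + P/P)/5 = -(1*(-⅓) + 1)/5 = -(-⅓ + 1)/5 = -⅕*⅔ = -2/15)
n(o, r) = -15 + o - r (n(o, r) = (2/(-2/15) - r) + o = (2*(-15/2) - r) + o = (-15 - r) + o = -15 + o - r)
(131 + 144)*n(s, 5) = (131 + 144)*(-15 - 6 - 1*5) = 275*(-15 - 6 - 5) = 275*(-26) = -7150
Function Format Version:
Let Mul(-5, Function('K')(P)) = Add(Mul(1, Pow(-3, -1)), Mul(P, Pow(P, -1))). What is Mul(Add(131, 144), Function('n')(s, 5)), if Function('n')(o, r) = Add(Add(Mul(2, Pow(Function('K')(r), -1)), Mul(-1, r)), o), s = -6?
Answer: -7150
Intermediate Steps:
Function('K')(P) = Rational(-2, 15) (Function('K')(P) = Mul(Rational(-1, 5), Add(Mul(1, Pow(-3, -1)), Mul(P, Pow(P, -1)))) = Mul(Rational(-1, 5), Add(Mul(1, Rational(-1, 3)), 1)) = Mul(Rational(-1, 5), Add(Rational(-1, 3), 1)) = Mul(Rational(-1, 5), Rational(2, 3)) = Rational(-2, 15))
Function('n')(o, r) = Add(-15, o, Mul(-1, r)) (Function('n')(o, r) = Add(Add(Mul(2, Pow(Rational(-2, 15), -1)), Mul(-1, r)), o) = Add(Add(Mul(2, Rational(-15, 2)), Mul(-1, r)), o) = Add(Add(-15, Mul(-1, r)), o) = Add(-15, o, Mul(-1, r)))
Mul(Add(131, 144), Function('n')(s, 5)) = Mul(Add(131, 144), Add(-15, -6, Mul(-1, 5))) = Mul(275, Add(-15, -6, -5)) = Mul(275, -26) = -7150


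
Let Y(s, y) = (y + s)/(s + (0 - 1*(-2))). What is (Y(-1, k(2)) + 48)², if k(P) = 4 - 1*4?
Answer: 2209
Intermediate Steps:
k(P) = 0 (k(P) = 4 - 4 = 0)
Y(s, y) = (s + y)/(2 + s) (Y(s, y) = (s + y)/(s + (0 + 2)) = (s + y)/(s + 2) = (s + y)/(2 + s))
(Y(-1, k(2)) + 48)² = ((-1 + 0)/(2 - 1) + 48)² = (-1/1 + 48)² = (1*(-1) + 48)² = (-1 + 48)² = 47² = 2209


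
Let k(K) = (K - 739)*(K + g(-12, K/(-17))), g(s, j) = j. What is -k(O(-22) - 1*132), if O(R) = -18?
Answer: -2133600/17 ≈ -1.2551e+5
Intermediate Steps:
k(K) = 16*K*(-739 + K)/17 (k(K) = (K - 739)*(K + K/(-17)) = (-739 + K)*(K + K*(-1/17)) = (-739 + K)*(K - K/17) = (-739 + K)*(16*K/17) = 16*K*(-739 + K)/17)
-k(O(-22) - 1*132) = -16*(-18 - 1*132)*(-739 + (-18 - 1*132))/17 = -16*(-18 - 132)*(-739 + (-18 - 132))/17 = -16*(-150)*(-739 - 150)/17 = -16*(-150)*(-889)/17 = -1*2133600/17 = -2133600/17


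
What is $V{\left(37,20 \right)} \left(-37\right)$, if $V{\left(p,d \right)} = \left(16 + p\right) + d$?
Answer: $-2701$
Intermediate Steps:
$V{\left(p,d \right)} = 16 + d + p$
$V{\left(37,20 \right)} \left(-37\right) = \left(16 + 20 + 37\right) \left(-37\right) = 73 \left(-37\right) = -2701$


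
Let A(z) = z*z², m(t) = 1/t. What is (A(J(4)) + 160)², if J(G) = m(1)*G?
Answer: 50176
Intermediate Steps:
J(G) = G (J(G) = G/1 = 1*G = G)
A(z) = z³
(A(J(4)) + 160)² = (4³ + 160)² = (64 + 160)² = 224² = 50176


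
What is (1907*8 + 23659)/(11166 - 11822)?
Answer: -38915/656 ≈ -59.322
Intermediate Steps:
(1907*8 + 23659)/(11166 - 11822) = (15256 + 23659)/(-656) = 38915*(-1/656) = -38915/656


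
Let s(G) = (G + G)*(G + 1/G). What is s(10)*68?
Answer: 13736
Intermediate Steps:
s(G) = 2*G*(G + 1/G) (s(G) = (2*G)*(G + 1/G) = 2*G*(G + 1/G))
s(10)*68 = (2 + 2*10²)*68 = (2 + 2*100)*68 = (2 + 200)*68 = 202*68 = 13736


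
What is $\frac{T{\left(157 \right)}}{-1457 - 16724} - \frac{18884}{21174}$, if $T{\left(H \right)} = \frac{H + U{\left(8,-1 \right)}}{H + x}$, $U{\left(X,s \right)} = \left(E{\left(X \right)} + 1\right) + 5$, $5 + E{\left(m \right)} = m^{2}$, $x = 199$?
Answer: $- \frac{30557545513}{34261839966} \approx -0.89188$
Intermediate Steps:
$E{\left(m \right)} = -5 + m^{2}$
$U{\left(X,s \right)} = 1 + X^{2}$ ($U{\left(X,s \right)} = \left(\left(-5 + X^{2}\right) + 1\right) + 5 = \left(-4 + X^{2}\right) + 5 = 1 + X^{2}$)
$T{\left(H \right)} = \frac{65 + H}{199 + H}$ ($T{\left(H \right)} = \frac{H + \left(1 + 8^{2}\right)}{H + 199} = \frac{H + \left(1 + 64\right)}{199 + H} = \frac{H + 65}{199 + H} = \frac{65 + H}{199 + H}$)
$\frac{T{\left(157 \right)}}{-1457 - 16724} - \frac{18884}{21174} = \frac{\frac{1}{199 + 157} \left(65 + 157\right)}{-1457 - 16724} - \frac{18884}{21174} = \frac{\frac{1}{356} \cdot 222}{-18181} - \frac{9442}{10587} = \frac{1}{356} \cdot 222 \left(- \frac{1}{18181}\right) - \frac{9442}{10587} = \frac{111}{178} \left(- \frac{1}{18181}\right) - \frac{9442}{10587} = - \frac{111}{3236218} - \frac{9442}{10587} = - \frac{30557545513}{34261839966}$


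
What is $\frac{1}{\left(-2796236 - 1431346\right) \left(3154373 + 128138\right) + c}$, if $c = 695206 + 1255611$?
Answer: $- \frac{1}{13877082467585} \approx -7.2061 \cdot 10^{-14}$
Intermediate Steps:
$c = 1950817$
$\frac{1}{\left(-2796236 - 1431346\right) \left(3154373 + 128138\right) + c} = \frac{1}{\left(-2796236 - 1431346\right) \left(3154373 + 128138\right) + 1950817} = \frac{1}{\left(-4227582\right) 3282511 + 1950817} = \frac{1}{-13877084418402 + 1950817} = \frac{1}{-13877082467585} = - \frac{1}{13877082467585}$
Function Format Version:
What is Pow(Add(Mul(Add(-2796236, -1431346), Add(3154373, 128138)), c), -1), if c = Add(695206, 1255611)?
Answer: Rational(-1, 13877082467585) ≈ -7.2061e-14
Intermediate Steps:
c = 1950817
Pow(Add(Mul(Add(-2796236, -1431346), Add(3154373, 128138)), c), -1) = Pow(Add(Mul(Add(-2796236, -1431346), Add(3154373, 128138)), 1950817), -1) = Pow(Add(Mul(-4227582, 3282511), 1950817), -1) = Pow(Add(-13877084418402, 1950817), -1) = Pow(-13877082467585, -1) = Rational(-1, 13877082467585)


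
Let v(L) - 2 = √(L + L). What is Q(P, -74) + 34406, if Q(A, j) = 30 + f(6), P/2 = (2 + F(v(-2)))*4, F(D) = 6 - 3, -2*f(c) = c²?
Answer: 34418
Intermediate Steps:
v(L) = 2 + √2*√L (v(L) = 2 + √(L + L) = 2 + √(2*L) = 2 + √2*√L)
f(c) = -c²/2
F(D) = 3
P = 40 (P = 2*((2 + 3)*4) = 2*(5*4) = 2*20 = 40)
Q(A, j) = 12 (Q(A, j) = 30 - ½*6² = 30 - ½*36 = 30 - 18 = 12)
Q(P, -74) + 34406 = 12 + 34406 = 34418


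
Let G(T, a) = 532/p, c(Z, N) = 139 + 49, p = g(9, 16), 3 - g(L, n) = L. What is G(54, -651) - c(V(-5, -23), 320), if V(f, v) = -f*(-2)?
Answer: -830/3 ≈ -276.67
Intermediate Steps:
g(L, n) = 3 - L
V(f, v) = 2*f
p = -6 (p = 3 - 1*9 = 3 - 9 = -6)
c(Z, N) = 188
G(T, a) = -266/3 (G(T, a) = 532/(-6) = 532*(-1/6) = -266/3)
G(54, -651) - c(V(-5, -23), 320) = -266/3 - 1*188 = -266/3 - 188 = -830/3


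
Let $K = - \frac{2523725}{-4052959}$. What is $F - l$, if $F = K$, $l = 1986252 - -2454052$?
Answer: $- \frac{17996367535811}{4052959} \approx -4.4403 \cdot 10^{6}$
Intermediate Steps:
$l = 4440304$ ($l = 1986252 + 2454052 = 4440304$)
$K = \frac{2523725}{4052959}$ ($K = \left(-2523725\right) \left(- \frac{1}{4052959}\right) = \frac{2523725}{4052959} \approx 0.62269$)
$F = \frac{2523725}{4052959} \approx 0.62269$
$F - l = \frac{2523725}{4052959} - 4440304 = - \frac{17996367535811}{4052959}$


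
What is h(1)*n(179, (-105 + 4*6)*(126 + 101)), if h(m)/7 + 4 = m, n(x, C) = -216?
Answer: 4536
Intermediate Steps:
h(m) = -28 + 7*m
h(1)*n(179, (-105 + 4*6)*(126 + 101)) = (-28 + 7*1)*(-216) = (-28 + 7)*(-216) = -21*(-216) = 4536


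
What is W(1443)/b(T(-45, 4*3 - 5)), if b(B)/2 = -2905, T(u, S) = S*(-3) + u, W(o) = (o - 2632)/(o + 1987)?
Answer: 1189/19928300 ≈ 5.9664e-5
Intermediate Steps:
W(o) = (-2632 + o)/(1987 + o)
T(u, S) = u - 3*S (T(u, S) = -3*S + u = u - 3*S)
b(B) = -5810 (b(B) = 2*(-2905) = -5810)
W(1443)/b(T(-45, 4*3 - 5)) = ((-2632 + 1443)/(1987 + 1443))/(-5810) = (-1189/3430)*(-1/5810) = ((1/3430)*(-1189))*(-1/5810) = -1189/3430*(-1/5810) = 1189/19928300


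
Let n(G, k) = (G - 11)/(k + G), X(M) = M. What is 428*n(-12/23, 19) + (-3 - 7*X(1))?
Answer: -23534/85 ≈ -276.87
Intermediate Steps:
n(G, k) = (-11 + G)/(G + k)
428*n(-12/23, 19) + (-3 - 7*X(1)) = 428*((-11 - 12/23)/(-12/23 + 19)) + (-3 - 7*1) = 428*((-11 - 12*1/23)/(-12*1/23 + 19)) + (-3 - 7) = 428*((-11 - 12/23)/(-12/23 + 19)) - 10 = 428*(-265/23/(425/23)) - 10 = 428*((23/425)*(-265/23)) - 10 = 428*(-53/85) - 10 = -22684/85 - 10 = -23534/85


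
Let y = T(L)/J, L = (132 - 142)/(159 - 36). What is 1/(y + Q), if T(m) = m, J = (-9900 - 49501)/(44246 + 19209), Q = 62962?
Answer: 7306323/460021343276 ≈ 1.5883e-5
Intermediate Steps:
J = -59401/63455 ≈ -0.93611
L = -10/123 ≈ -0.081301
y = 634550/7306323 (y = -10/(123*(-59401/63455)) = -10/123*(-63455/59401) = 634550/7306323 ≈ 0.086849)
1/(y + Q) = 1/(634550/7306323 + 62962) = 1/(460021343276/7306323) = 7306323/460021343276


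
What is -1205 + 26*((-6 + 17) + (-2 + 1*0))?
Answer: -971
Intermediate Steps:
-1205 + 26*((-6 + 17) + (-2 + 1*0)) = -1205 + 26*(11 + (-2 + 0)) = -1205 + 26*(11 - 2) = -1205 + 26*9 = -1205 + 234 = -971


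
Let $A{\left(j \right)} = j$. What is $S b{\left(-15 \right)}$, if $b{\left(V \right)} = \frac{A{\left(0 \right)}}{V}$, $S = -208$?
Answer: $0$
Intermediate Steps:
$b{\left(V \right)} = 0$ ($b{\left(V \right)} = \frac{0}{V} = 0$)
$S b{\left(-15 \right)} = \left(-208\right) 0 = 0$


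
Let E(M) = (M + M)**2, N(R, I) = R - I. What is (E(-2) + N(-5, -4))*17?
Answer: 255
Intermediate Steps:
E(M) = 4*M**2 (E(M) = (2*M)**2 = 4*M**2)
(E(-2) + N(-5, -4))*17 = (4*(-2)**2 + (-5 - 1*(-4)))*17 = (4*4 + (-5 + 4))*17 = (16 - 1)*17 = 15*17 = 255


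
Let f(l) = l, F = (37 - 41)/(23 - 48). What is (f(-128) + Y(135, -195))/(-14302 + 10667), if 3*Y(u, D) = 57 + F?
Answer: 8171/272625 ≈ 0.029972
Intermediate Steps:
F = 4/25 (F = -4/(-25) = -4*(-1/25) = 4/25 ≈ 0.16000)
Y(u, D) = 1429/75 (Y(u, D) = (57 + 4/25)/3 = (1/3)*(1429/25) = 1429/75)
(f(-128) + Y(135, -195))/(-14302 + 10667) = (-128 + 1429/75)/(-14302 + 10667) = -8171/75/(-3635) = -8171/75*(-1/3635) = 8171/272625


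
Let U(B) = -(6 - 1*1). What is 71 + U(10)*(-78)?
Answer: 461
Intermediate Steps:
U(B) = -5 (U(B) = -(6 - 1) = -1*5 = -5)
71 + U(10)*(-78) = 71 - 5*(-78) = 71 + 390 = 461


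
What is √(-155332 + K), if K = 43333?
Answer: I*√111999 ≈ 334.66*I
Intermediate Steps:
√(-155332 + K) = √(-155332 + 43333) = √(-111999) = I*√111999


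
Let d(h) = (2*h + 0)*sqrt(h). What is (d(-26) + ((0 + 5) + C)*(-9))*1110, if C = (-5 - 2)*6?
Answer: 369630 - 57720*I*sqrt(26) ≈ 3.6963e+5 - 2.9432e+5*I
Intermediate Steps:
C = -42 (C = -7*6 = -42)
d(h) = 2*h**(3/2) (d(h) = (2*h)*sqrt(h) = 2*h**(3/2))
(d(-26) + ((0 + 5) + C)*(-9))*1110 = (2*(-26)**(3/2) + ((0 + 5) - 42)*(-9))*1110 = (2*(-26*I*sqrt(26)) + (5 - 42)*(-9))*1110 = (-52*I*sqrt(26) - 37*(-9))*1110 = (-52*I*sqrt(26) + 333)*1110 = (333 - 52*I*sqrt(26))*1110 = 369630 - 57720*I*sqrt(26)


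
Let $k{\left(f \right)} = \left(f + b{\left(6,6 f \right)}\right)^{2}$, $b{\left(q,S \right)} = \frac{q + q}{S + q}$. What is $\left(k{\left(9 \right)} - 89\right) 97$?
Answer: $- \frac{10573}{25} \approx -422.92$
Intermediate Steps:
$b{\left(q,S \right)} = \frac{2 q}{S + q}$
$k{\left(f \right)} = \left(f + \frac{12}{6 + 6 f}\right)^{2}$ ($k{\left(f \right)} = \left(f + 2 \cdot 6 \frac{1}{6 f + 6}\right)^{2} = \left(f + 2 \cdot 6 \frac{1}{6 + 6 f}\right)^{2} = \left(f + \frac{12}{6 + 6 f}\right)^{2}$)
$\left(k{\left(9 \right)} - 89\right) 97 = \left(\frac{\left(2 + 9 \left(1 + 9\right)\right)^{2}}{\left(1 + 9\right)^{2}} - 89\right) 97 = \left(\frac{\left(2 + 9 \cdot 10\right)^{2}}{100} - 89\right) 97 = \left(\frac{\left(2 + 90\right)^{2}}{100} - 89\right) 97 = \left(\frac{92^{2}}{100} - 89\right) 97 = \left(\frac{1}{100} \cdot 8464 - 89\right) 97 = \left(\frac{2116}{25} - 89\right) 97 = \left(- \frac{109}{25}\right) 97 = - \frac{10573}{25}$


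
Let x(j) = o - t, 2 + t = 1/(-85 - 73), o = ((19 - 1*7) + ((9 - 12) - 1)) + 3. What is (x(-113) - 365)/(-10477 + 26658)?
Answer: -55615/2556598 ≈ -0.021754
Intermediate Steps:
o = 11 (o = ((19 - 7) + (-3 - 1)) + 3 = (12 - 4) + 3 = 8 + 3 = 11)
t = -317/158 (t = -2 + 1/(-85 - 73) = -2 + 1/(-158) = -2 - 1/158 = -317/158 ≈ -2.0063)
x(j) = 2055/158 (x(j) = 11 - 1*(-317/158) = 11 + 317/158 = 2055/158)
(x(-113) - 365)/(-10477 + 26658) = (2055/158 - 365)/(-10477 + 26658) = -55615/158/16181 = -55615/158*1/16181 = -55615/2556598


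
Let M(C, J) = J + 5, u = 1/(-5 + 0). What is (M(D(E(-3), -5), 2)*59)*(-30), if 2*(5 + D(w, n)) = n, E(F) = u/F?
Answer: -12390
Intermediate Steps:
u = -1/5 (u = 1/(-5) = -1/5 ≈ -0.20000)
E(F) = -1/(5*F)
D(w, n) = -5 + n/2
M(C, J) = 5 + J
(M(D(E(-3), -5), 2)*59)*(-30) = ((5 + 2)*59)*(-30) = (7*59)*(-30) = 413*(-30) = -12390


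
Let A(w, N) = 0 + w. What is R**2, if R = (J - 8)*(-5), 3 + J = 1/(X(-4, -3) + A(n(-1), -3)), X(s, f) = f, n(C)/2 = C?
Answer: 3136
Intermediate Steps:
n(C) = 2*C
A(w, N) = w
J = -16/5 (J = -3 + 1/(-3 + 2*(-1)) = -3 + 1/(-3 - 2) = -3 + 1/(-5) = -3 - 1/5 = -16/5 ≈ -3.2000)
R = 56 (R = (-16/5 - 8)*(-5) = -56/5*(-5) = 56)
R**2 = 56**2 = 3136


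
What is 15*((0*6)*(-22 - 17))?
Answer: 0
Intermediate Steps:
15*((0*6)*(-22 - 17)) = 15*(0*(-39)) = 15*0 = 0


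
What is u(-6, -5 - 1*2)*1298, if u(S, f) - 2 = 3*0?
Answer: 2596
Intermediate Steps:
u(S, f) = 2 (u(S, f) = 2 + 3*0 = 2 + 0 = 2)
u(-6, -5 - 1*2)*1298 = 2*1298 = 2596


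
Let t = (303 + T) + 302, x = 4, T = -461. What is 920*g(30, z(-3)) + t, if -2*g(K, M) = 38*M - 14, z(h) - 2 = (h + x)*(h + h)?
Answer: 76504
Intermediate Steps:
z(h) = 2 + 2*h*(4 + h) (z(h) = 2 + (h + 4)*(h + h) = 2 + (4 + h)*(2*h) = 2 + 2*h*(4 + h))
g(K, M) = 7 - 19*M (g(K, M) = -(38*M - 14)/2 = -(-14 + 38*M)/2 = 7 - 19*M)
t = 144 (t = (303 - 461) + 302 = -158 + 302 = 144)
920*g(30, z(-3)) + t = 920*(7 - 19*(2 + 2*(-3)² + 8*(-3))) + 144 = 920*(7 - 19*(2 + 2*9 - 24)) + 144 = 920*(7 - 19*(2 + 18 - 24)) + 144 = 920*(7 - 19*(-4)) + 144 = 920*(7 + 76) + 144 = 920*83 + 144 = 76360 + 144 = 76504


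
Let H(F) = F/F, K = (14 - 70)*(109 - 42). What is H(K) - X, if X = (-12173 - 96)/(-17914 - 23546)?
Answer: 29191/41460 ≈ 0.70408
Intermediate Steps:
K = -3752 (K = -56*67 = -3752)
H(F) = 1
X = 12269/41460 (X = -12269/(-41460) = -12269*(-1/41460) = 12269/41460 ≈ 0.29592)
H(K) - X = 1 - 1*12269/41460 = 1 - 12269/41460 = 29191/41460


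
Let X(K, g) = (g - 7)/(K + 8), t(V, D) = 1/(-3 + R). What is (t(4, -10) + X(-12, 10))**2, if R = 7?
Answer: 1/4 ≈ 0.25000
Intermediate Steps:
t(V, D) = 1/4 (t(V, D) = 1/(-3 + 7) = 1/4)
X(K, g) = (-7 + g)/(8 + K)
(t(4, -10) + X(-12, 10))**2 = (1/4 + (-7 + 10)/(8 - 12))**2 = (1/4 + 3/(-4))**2 = (1/4 - 1/4*3)**2 = (1/4 - 3/4)**2 = (-1/2)**2 = 1/4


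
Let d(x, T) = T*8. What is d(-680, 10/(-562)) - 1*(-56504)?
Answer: 15877584/281 ≈ 56504.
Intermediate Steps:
d(x, T) = 8*T
d(-680, 10/(-562)) - 1*(-56504) = 8*(10/(-562)) - 1*(-56504) = 8*(10*(-1/562)) + 56504 = 8*(-5/281) + 56504 = -40/281 + 56504 = 15877584/281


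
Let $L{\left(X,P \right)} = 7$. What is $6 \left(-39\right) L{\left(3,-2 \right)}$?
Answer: $-1638$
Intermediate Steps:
$6 \left(-39\right) L{\left(3,-2 \right)} = 6 \left(-39\right) 7 = \left(-234\right) 7 = -1638$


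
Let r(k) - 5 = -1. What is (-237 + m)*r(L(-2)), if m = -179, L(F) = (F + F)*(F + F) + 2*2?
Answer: -1664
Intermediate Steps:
L(F) = 4 + 4*F² (L(F) = (2*F)*(2*F) + 4 = 4*F² + 4 = 4 + 4*F²)
r(k) = 4 (r(k) = 5 - 1 = 4)
(-237 + m)*r(L(-2)) = (-237 - 179)*4 = -416*4 = -1664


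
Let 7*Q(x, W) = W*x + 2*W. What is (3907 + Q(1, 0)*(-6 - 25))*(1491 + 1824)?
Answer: 12951705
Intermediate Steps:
Q(x, W) = 2*W/7 + W*x/7 (Q(x, W) = (W*x + 2*W)/7 = (2*W + W*x)/7 = 2*W/7 + W*x/7)
(3907 + Q(1, 0)*(-6 - 25))*(1491 + 1824) = (3907 + ((⅐)*0*(2 + 1))*(-6 - 25))*(1491 + 1824) = (3907 + ((⅐)*0*3)*(-31))*3315 = (3907 + 0*(-31))*3315 = (3907 + 0)*3315 = 3907*3315 = 12951705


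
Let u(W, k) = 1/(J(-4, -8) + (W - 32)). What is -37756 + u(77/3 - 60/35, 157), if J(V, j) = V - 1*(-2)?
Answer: -7966537/211 ≈ -37756.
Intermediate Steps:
J(V, j) = 2 + V (J(V, j) = V + 2 = 2 + V)
u(W, k) = 1/(-34 + W) (u(W, k) = 1/((2 - 4) + (W - 32)) = 1/(-2 + (-32 + W)) = 1/(-34 + W))
-37756 + u(77/3 - 60/35, 157) = -37756 + 1/(-34 + (77/3 - 60/35)) = -37756 + 1/(-34 + (77*(1/3) - 60*1/35)) = -37756 + 1/(-34 + (77/3 - 12/7)) = -37756 + 1/(-34 + 503/21) = -37756 + 1/(-211/21) = -37756 - 21/211 = -7966537/211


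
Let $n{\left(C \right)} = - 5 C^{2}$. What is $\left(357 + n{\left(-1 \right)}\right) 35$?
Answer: $12320$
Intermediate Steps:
$\left(357 + n{\left(-1 \right)}\right) 35 = \left(357 - 5 \left(-1\right)^{2}\right) 35 = \left(357 - 5\right) 35 = 352 \cdot 35 = 12320$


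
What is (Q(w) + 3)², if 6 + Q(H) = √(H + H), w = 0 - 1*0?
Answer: 9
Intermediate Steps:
w = 0 (w = 0 + 0 = 0)
Q(H) = -6 + √2*√H (Q(H) = -6 + √(H + H) = -6 + √(2*H) = -6 + √2*√H)
(Q(w) + 3)² = ((-6 + √2*√0) + 3)² = ((-6 + √2*0) + 3)² = ((-6 + 0) + 3)² = (-6 + 3)² = (-3)² = 9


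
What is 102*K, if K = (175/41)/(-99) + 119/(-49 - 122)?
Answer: -645932/8569 ≈ -75.380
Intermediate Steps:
K = -18998/25707 (K = (175*(1/41))*(-1/99) + 119/(-171) = (175/41)*(-1/99) + 119*(-1/171) = -175/4059 - 119/171 = -18998/25707 ≈ -0.73902)
102*K = 102*(-18998/25707) = -645932/8569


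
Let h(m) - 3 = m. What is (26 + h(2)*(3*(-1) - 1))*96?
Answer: 576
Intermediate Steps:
h(m) = 3 + m
(26 + h(2)*(3*(-1) - 1))*96 = (26 + (3 + 2)*(3*(-1) - 1))*96 = (26 + 5*(-3 - 1))*96 = (26 + 5*(-4))*96 = (26 - 20)*96 = 6*96 = 576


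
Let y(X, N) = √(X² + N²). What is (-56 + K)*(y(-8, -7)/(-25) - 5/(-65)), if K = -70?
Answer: -126/13 + 126*√113/25 ≈ 43.884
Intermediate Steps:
y(X, N) = √(N² + X²)
(-56 + K)*(y(-8, -7)/(-25) - 5/(-65)) = (-56 - 70)*(√((-7)² + (-8)²)/(-25) - 5/(-65)) = -126*(√(49 + 64)*(-1/25) - 5*(-1/65)) = -126*(√113*(-1/25) + 1/13) = -126*(-√113/25 + 1/13) = -126*(1/13 - √113/25) = -126/13 + 126*√113/25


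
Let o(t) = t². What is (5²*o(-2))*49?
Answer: 4900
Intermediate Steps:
(5²*o(-2))*49 = (5²*(-2)²)*49 = (25*4)*49 = 100*49 = 4900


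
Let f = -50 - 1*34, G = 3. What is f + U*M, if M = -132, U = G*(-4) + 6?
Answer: 708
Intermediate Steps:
U = -6 (U = 3*(-4) + 6 = -12 + 6 = -6)
f = -84 (f = -50 - 34 = -84)
f + U*M = -84 - 6*(-132) = -84 + 792 = 708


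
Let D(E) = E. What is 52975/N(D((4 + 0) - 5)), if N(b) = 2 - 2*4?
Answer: -52975/6 ≈ -8829.2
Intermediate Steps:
N(b) = -6 (N(b) = 2 - 8 = -6)
52975/N(D((4 + 0) - 5)) = 52975/(-6) = 52975*(-1/6) = -52975/6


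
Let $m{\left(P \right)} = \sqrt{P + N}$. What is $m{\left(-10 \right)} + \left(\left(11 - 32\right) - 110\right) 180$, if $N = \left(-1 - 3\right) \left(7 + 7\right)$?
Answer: $-23580 + i \sqrt{66} \approx -23580.0 + 8.124 i$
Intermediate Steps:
$N = -56$ ($N = \left(-4\right) 14 = -56$)
$m{\left(P \right)} = \sqrt{-56 + P}$ ($m{\left(P \right)} = \sqrt{P - 56} = \sqrt{-56 + P}$)
$m{\left(-10 \right)} + \left(\left(11 - 32\right) - 110\right) 180 = \sqrt{-56 - 10} + \left(\left(11 - 32\right) - 110\right) 180 = \sqrt{-66} + \left(-21 - 110\right) 180 = i \sqrt{66} - 23580 = -23580 + i \sqrt{66}$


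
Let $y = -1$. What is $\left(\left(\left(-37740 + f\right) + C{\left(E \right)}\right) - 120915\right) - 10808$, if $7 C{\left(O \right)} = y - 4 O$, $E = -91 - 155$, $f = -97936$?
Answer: $- \frac{1870810}{7} \approx -2.6726 \cdot 10^{5}$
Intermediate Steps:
$E = -246$ ($E = -91 - 155 = -246$)
$C{\left(O \right)} = - \frac{1}{7} - \frac{4 O}{7}$ ($C{\left(O \right)} = \frac{-1 - 4 O}{7} = - \frac{1}{7} - \frac{4 O}{7}$)
$\left(\left(\left(-37740 + f\right) + C{\left(E \right)}\right) - 120915\right) - 10808 = \left(\left(\left(-37740 - 97936\right) - - \frac{983}{7}\right) - 120915\right) - 10808 = \left(\left(-135676 + \left(- \frac{1}{7} + \frac{984}{7}\right)\right) - 120915\right) - 10808 = \left(\left(-135676 + \frac{983}{7}\right) - 120915\right) - 10808 = \left(- \frac{948749}{7} - 120915\right) - 10808 = - \frac{1795154}{7} - 10808 = - \frac{1870810}{7}$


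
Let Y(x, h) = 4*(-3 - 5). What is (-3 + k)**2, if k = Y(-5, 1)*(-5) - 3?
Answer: 23716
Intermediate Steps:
Y(x, h) = -32 (Y(x, h) = 4*(-8) = -32)
k = 157 (k = -32*(-5) - 3 = 160 - 3 = 157)
(-3 + k)**2 = (-3 + 157)**2 = 154**2 = 23716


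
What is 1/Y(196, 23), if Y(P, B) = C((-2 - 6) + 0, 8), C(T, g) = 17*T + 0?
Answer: -1/136 ≈ -0.0073529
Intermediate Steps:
C(T, g) = 17*T
Y(P, B) = -136 (Y(P, B) = 17*((-2 - 6) + 0) = 17*(-8 + 0) = 17*(-8) = -136)
1/Y(196, 23) = 1/(-136) = -1/136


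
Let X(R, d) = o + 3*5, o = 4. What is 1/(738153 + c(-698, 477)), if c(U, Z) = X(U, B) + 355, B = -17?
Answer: 1/738527 ≈ 1.3540e-6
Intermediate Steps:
X(R, d) = 19 (X(R, d) = 4 + 3*5 = 4 + 15 = 19)
c(U, Z) = 374 (c(U, Z) = 19 + 355 = 374)
1/(738153 + c(-698, 477)) = 1/(738153 + 374) = 1/738527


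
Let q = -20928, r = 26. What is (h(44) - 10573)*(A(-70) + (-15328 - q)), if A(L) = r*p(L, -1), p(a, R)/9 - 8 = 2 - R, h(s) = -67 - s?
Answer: -87331016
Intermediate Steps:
p(a, R) = 90 - 9*R (p(a, R) = 72 + 9*(2 - R) = 72 + (18 - 9*R) = 90 - 9*R)
A(L) = 2574 (A(L) = 26*(90 - 9*(-1)) = 26*(90 + 9) = 26*99 = 2574)
(h(44) - 10573)*(A(-70) + (-15328 - q)) = ((-67 - 1*44) - 10573)*(2574 + (-15328 - 1*(-20928))) = ((-67 - 44) - 10573)*(2574 + (-15328 + 20928)) = (-111 - 10573)*(2574 + 5600) = -10684*8174 = -87331016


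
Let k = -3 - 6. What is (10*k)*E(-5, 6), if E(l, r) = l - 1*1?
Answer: 540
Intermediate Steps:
k = -9
E(l, r) = -1 + l (E(l, r) = l - 1 = -1 + l)
(10*k)*E(-5, 6) = (10*(-9))*(-1 - 5) = -90*(-6) = 540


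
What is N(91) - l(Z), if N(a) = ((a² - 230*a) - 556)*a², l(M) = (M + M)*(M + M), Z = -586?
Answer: -110724189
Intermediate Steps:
l(M) = 4*M² (l(M) = (2*M)*(2*M) = 4*M²)
N(a) = a²*(-556 + a² - 230*a) (N(a) = (-556 + a² - 230*a)*a² = a²*(-556 + a² - 230*a))
N(91) - l(Z) = 91²*(-556 + 91² - 230*91) - 4*(-586)² = 8281*(-556 + 8281 - 20930) - 4*343396 = 8281*(-13205) - 1*1373584 = -109350605 - 1373584 = -110724189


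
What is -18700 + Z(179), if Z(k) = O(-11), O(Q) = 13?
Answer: -18687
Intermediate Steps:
Z(k) = 13
-18700 + Z(179) = -18700 + 13 = -18687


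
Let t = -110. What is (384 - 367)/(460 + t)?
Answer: 17/350 ≈ 0.048571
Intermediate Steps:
(384 - 367)/(460 + t) = (384 - 367)/(460 - 110) = 17/350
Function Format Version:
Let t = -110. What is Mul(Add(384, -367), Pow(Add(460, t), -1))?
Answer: Rational(17, 350) ≈ 0.048571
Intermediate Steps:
Mul(Add(384, -367), Pow(Add(460, t), -1)) = Mul(Add(384, -367), Pow(Add(460, -110), -1)) = Mul(17, Pow(350, -1)) = Mul(17, Rational(1, 350)) = Rational(17, 350)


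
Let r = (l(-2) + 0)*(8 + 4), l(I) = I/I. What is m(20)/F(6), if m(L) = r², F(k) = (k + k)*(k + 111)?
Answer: 4/39 ≈ 0.10256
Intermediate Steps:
l(I) = 1
r = 12 (r = (1 + 0)*(8 + 4) = 1*12 = 12)
F(k) = 2*k*(111 + k) (F(k) = (2*k)*(111 + k) = 2*k*(111 + k))
m(L) = 144 (m(L) = 12² = 144)
m(20)/F(6) = 144/((2*6*(111 + 6))) = 144/((2*6*117)) = 144/1404 = 144*(1/1404) = 4/39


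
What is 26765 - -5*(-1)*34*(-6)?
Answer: 27785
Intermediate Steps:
26765 - -5*(-1)*34*(-6) = 26765 - 5*34*(-6) = 26765 - 170*(-6) = 26765 - 1*(-1020) = 26765 + 1020 = 27785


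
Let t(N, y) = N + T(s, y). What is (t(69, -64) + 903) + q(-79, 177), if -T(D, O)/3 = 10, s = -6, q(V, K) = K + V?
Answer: 1040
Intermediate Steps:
T(D, O) = -30 (T(D, O) = -3*10 = -30)
t(N, y) = -30 + N (t(N, y) = N - 30 = -30 + N)
(t(69, -64) + 903) + q(-79, 177) = ((-30 + 69) + 903) + (177 - 79) = (39 + 903) + 98 = 942 + 98 = 1040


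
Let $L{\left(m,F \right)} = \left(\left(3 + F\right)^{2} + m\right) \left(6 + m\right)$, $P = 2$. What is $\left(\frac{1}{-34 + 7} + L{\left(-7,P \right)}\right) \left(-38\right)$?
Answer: $\frac{18506}{27} \approx 685.41$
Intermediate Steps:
$L{\left(m,F \right)} = \left(6 + m\right) \left(m + \left(3 + F\right)^{2}\right)$ ($L{\left(m,F \right)} = \left(m + \left(3 + F\right)^{2}\right) \left(6 + m\right) = \left(6 + m\right) \left(m + \left(3 + F\right)^{2}\right)$)
$\left(\frac{1}{-34 + 7} + L{\left(-7,P \right)}\right) \left(-38\right) = \left(\frac{1}{-34 + 7} + \left(\left(-7\right)^{2} + 6 \left(-7\right) + 6 \left(3 + 2\right)^{2} - 7 \left(3 + 2\right)^{2}\right)\right) \left(-38\right) = \left(\frac{1}{-27} + \left(49 - 42 + 6 \cdot 5^{2} - 7 \cdot 5^{2}\right)\right) \left(-38\right) = \left(- \frac{1}{27} + \left(49 - 42 + 6 \cdot 25 - 175\right)\right) \left(-38\right) = \left(- \frac{1}{27} + \left(49 - 42 + 150 - 175\right)\right) \left(-38\right) = \left(- \frac{1}{27} - 18\right) \left(-38\right) = \left(- \frac{487}{27}\right) \left(-38\right) = \frac{18506}{27}$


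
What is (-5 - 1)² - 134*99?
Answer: -13230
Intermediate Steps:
(-5 - 1)² - 134*99 = (-6)² - 13266 = 36 - 13266 = -13230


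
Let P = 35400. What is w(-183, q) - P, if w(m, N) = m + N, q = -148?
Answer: -35731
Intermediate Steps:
w(m, N) = N + m
w(-183, q) - P = (-148 - 183) - 1*35400 = -331 - 35400 = -35731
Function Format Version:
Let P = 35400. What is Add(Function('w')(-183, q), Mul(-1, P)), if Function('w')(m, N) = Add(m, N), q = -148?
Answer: -35731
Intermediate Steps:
Function('w')(m, N) = Add(N, m)
Add(Function('w')(-183, q), Mul(-1, P)) = Add(Add(-148, -183), Mul(-1, 35400)) = Add(-331, -35400) = -35731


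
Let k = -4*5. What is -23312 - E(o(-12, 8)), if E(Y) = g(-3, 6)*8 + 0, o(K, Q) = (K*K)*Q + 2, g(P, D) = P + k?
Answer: -23128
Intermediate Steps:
k = -20
g(P, D) = -20 + P (g(P, D) = P - 20 = -20 + P)
o(K, Q) = 2 + Q*K² (o(K, Q) = K²*Q + 2 = Q*K² + 2 = 2 + Q*K²)
E(Y) = -184 (E(Y) = (-20 - 3)*8 + 0 = -23*8 + 0 = -184 + 0 = -184)
-23312 - E(o(-12, 8)) = -23312 - 1*(-184) = -23312 + 184 = -23128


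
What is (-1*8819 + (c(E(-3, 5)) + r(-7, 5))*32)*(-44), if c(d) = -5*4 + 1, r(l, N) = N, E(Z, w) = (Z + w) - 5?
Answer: 407748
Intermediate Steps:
E(Z, w) = -5 + Z + w
c(d) = -19 (c(d) = -20 + 1 = -19)
(-1*8819 + (c(E(-3, 5)) + r(-7, 5))*32)*(-44) = (-1*8819 + (-19 + 5)*32)*(-44) = (-8819 - 14*32)*(-44) = (-8819 - 448)*(-44) = -9267*(-44) = 407748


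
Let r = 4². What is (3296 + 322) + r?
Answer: 3634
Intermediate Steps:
r = 16
(3296 + 322) + r = (3296 + 322) + 16 = 3618 + 16 = 3634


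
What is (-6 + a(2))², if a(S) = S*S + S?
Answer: 0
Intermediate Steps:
a(S) = S + S² (a(S) = S² + S = S + S²)
(-6 + a(2))² = (-6 + 2*(1 + 2))² = (-6 + 2*3)² = (-6 + 6)² = 0² = 0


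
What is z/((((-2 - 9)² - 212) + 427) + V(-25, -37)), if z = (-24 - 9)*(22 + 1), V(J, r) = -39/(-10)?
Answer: -230/103 ≈ -2.2330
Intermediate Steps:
V(J, r) = 39/10 (V(J, r) = -39*(-⅒) = 39/10)
z = -759 (z = -33*23 = -759)
z/((((-2 - 9)² - 212) + 427) + V(-25, -37)) = -759/((((-2 - 9)² - 212) + 427) + 39/10) = -759/((((-11)² - 212) + 427) + 39/10) = -759/(((121 - 212) + 427) + 39/10) = -759/((-91 + 427) + 39/10) = -759/(336 + 39/10) = -759/3399/10 = -759*10/3399 = -230/103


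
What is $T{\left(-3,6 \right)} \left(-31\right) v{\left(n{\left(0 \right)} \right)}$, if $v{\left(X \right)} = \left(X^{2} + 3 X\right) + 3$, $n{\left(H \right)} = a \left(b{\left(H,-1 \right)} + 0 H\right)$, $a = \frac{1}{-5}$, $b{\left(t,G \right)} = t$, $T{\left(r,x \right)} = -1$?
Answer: $93$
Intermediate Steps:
$a = - \frac{1}{5} \approx -0.2$
$n{\left(H \right)} = - \frac{H}{5}$ ($n{\left(H \right)} = - \frac{H + 0 H}{5} = - \frac{H + 0}{5} = - \frac{H}{5}$)
$v{\left(X \right)} = 3 + X^{2} + 3 X$
$T{\left(-3,6 \right)} \left(-31\right) v{\left(n{\left(0 \right)} \right)} = \left(-1\right) \left(-31\right) \left(3 + \left(\left(- \frac{1}{5}\right) 0\right)^{2} + 3 \left(\left(- \frac{1}{5}\right) 0\right)\right) = 31 \left(3 + 0^{2} + 3 \cdot 0\right) = 31 \left(3 + 0 + 0\right) = 31 \cdot 3 = 93$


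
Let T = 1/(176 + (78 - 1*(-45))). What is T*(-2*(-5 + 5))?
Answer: 0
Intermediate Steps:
T = 1/299 (T = 1/(176 + (78 + 45)) = 1/(176 + 123) = 1/299 ≈ 0.0033445)
T*(-2*(-5 + 5)) = (-2*(-5 + 5))/299 = (-2*0)/299 = (1/299)*0 = 0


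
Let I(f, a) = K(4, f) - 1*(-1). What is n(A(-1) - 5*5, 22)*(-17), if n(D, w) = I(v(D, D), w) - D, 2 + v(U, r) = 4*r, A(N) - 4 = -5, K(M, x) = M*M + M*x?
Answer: 6477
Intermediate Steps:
K(M, x) = M² + M*x
A(N) = -1 (A(N) = 4 - 5 = -1)
v(U, r) = -2 + 4*r
I(f, a) = 17 + 4*f (I(f, a) = 4*(4 + f) - 1*(-1) = (16 + 4*f) + 1 = 17 + 4*f)
n(D, w) = 9 + 15*D (n(D, w) = (17 + 4*(-2 + 4*D)) - D = (17 + (-8 + 16*D)) - D = (9 + 16*D) - D = 9 + 15*D)
n(A(-1) - 5*5, 22)*(-17) = (9 + 15*(-1 - 5*5))*(-17) = (9 + 15*(-1 - 25))*(-17) = (9 + 15*(-26))*(-17) = (9 - 390)*(-17) = -381*(-17) = 6477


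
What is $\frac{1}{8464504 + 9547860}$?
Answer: $\frac{1}{18012364} \approx 5.5517 \cdot 10^{-8}$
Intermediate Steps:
$\frac{1}{8464504 + 9547860} = \frac{1}{18012364}$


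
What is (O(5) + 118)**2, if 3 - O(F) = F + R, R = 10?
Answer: 11236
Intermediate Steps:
O(F) = -7 - F (O(F) = 3 - (F + 10) = 3 - (10 + F) = 3 + (-10 - F) = -7 - F)
(O(5) + 118)**2 = ((-7 - 1*5) + 118)**2 = ((-7 - 5) + 118)**2 = (-12 + 118)**2 = 106**2 = 11236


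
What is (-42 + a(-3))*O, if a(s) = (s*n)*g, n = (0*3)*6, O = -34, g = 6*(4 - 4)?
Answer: 1428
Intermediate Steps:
g = 0 (g = 6*0 = 0)
n = 0 (n = 0*6 = 0)
a(s) = 0 (a(s) = (s*0)*0 = 0*0 = 0)
(-42 + a(-3))*O = (-42 + 0)*(-34) = -42*(-34) = 1428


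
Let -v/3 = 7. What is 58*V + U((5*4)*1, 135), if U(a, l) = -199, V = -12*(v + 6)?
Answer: 10241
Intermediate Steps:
v = -21 (v = -3*7 = -21)
V = 180 (V = -12*(-21 + 6) = -12*(-15) = 180)
58*V + U((5*4)*1, 135) = 58*180 - 199 = 10440 - 199 = 10241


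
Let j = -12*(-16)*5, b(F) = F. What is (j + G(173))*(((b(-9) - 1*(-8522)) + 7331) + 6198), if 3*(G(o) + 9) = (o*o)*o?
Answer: 114190123940/3 ≈ 3.8063e+10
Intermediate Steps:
j = 960 (j = 192*5 = 960)
G(o) = -9 + o³/3 (G(o) = -9 + ((o*o)*o)/3 = -9 + (o²*o)/3 = -9 + o³/3)
(j + G(173))*(((b(-9) - 1*(-8522)) + 7331) + 6198) = (960 + (-9 + (⅓)*173³))*(((-9 - 1*(-8522)) + 7331) + 6198) = (960 + (-9 + (⅓)*5177717))*(((-9 + 8522) + 7331) + 6198) = (960 + (-9 + 5177717/3))*((8513 + 7331) + 6198) = (960 + 5177690/3)*(15844 + 6198) = (5180570/3)*22042 = 114190123940/3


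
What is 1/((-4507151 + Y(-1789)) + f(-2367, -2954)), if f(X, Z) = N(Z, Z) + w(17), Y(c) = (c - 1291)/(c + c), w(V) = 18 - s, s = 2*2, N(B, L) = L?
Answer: -1789/8068551259 ≈ -2.2173e-7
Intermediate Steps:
s = 4
w(V) = 14 (w(V) = 18 - 1*4 = 18 - 4 = 14)
Y(c) = (-1291 + c)/(2*c) (Y(c) = (-1291 + c)/((2*c)) = (-1291 + c)*(1/(2*c)) = (-1291 + c)/(2*c))
f(X, Z) = 14 + Z (f(X, Z) = Z + 14 = 14 + Z)
1/((-4507151 + Y(-1789)) + f(-2367, -2954)) = 1/((-4507151 + (½)*(-1291 - 1789)/(-1789)) + (14 - 2954)) = 1/((-4507151 + (½)*(-1/1789)*(-3080)) - 2940) = 1/((-4507151 + 1540/1789) - 2940) = 1/(-8063291599/1789 - 2940) = 1/(-8068551259/1789) = -1789/8068551259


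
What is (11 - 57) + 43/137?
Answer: -6259/137 ≈ -45.686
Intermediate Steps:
(11 - 57) + 43/137 = -46 + (1/137)*43 = -46 + 43/137 = -6259/137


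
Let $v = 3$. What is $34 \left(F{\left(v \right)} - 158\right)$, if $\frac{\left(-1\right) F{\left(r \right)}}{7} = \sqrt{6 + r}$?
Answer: $-6086$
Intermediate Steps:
$F{\left(r \right)} = - 7 \sqrt{6 + r}$
$34 \left(F{\left(v \right)} - 158\right) = 34 \left(- 7 \sqrt{6 + 3} - 158\right) = 34 \left(- 7 \sqrt{9} - 158\right) = 34 \left(\left(-7\right) 3 - 158\right) = 34 \left(-21 - 158\right) = 34 \left(-179\right) = -6086$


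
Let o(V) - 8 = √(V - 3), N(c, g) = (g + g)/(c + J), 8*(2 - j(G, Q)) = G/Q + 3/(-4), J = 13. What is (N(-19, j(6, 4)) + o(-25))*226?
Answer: 79891/48 + 452*I*√7 ≈ 1664.4 + 1195.9*I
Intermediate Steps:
j(G, Q) = 67/32 - G/(8*Q) (j(G, Q) = 2 - (G/Q + 3/(-4))/8 = 2 - (G/Q + 3*(-¼))/8 = 2 - (G/Q - ¾)/8 = 2 - (-¾ + G/Q)/8 = 2 + (3/32 - G/(8*Q)) = 67/32 - G/(8*Q))
N(c, g) = 2*g/(13 + c) (N(c, g) = (g + g)/(c + 13) = (2*g)/(13 + c) = 2*g/(13 + c))
o(V) = 8 + √(-3 + V) (o(V) = 8 + √(V - 3) = 8 + √(-3 + V))
(N(-19, j(6, 4)) + o(-25))*226 = (2*(67/32 - ⅛*6/4)/(13 - 19) + (8 + √(-3 - 25)))*226 = (2*(67/32 - ⅛*6*¼)/(-6) + (8 + √(-28)))*226 = (2*(67/32 - 3/16)*(-⅙) + (8 + 2*I*√7))*226 = (2*(61/32)*(-⅙) + (8 + 2*I*√7))*226 = (-61/96 + (8 + 2*I*√7))*226 = (707/96 + 2*I*√7)*226 = 79891/48 + 452*I*√7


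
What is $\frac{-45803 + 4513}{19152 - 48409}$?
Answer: $\frac{41290}{29257} \approx 1.4113$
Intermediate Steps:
$\frac{-45803 + 4513}{19152 - 48409} = - \frac{41290}{-29257} = \left(-41290\right) \left(- \frac{1}{29257}\right) = \frac{41290}{29257}$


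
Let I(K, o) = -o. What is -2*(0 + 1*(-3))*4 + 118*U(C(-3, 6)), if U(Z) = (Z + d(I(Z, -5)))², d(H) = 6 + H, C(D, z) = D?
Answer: 7576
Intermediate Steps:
U(Z) = (11 + Z)² (U(Z) = (Z + (6 - 1*(-5)))² = (Z + (6 + 5))² = (Z + 11)² = (11 + Z)²)
-2*(0 + 1*(-3))*4 + 118*U(C(-3, 6)) = -2*(0 + 1*(-3))*4 + 118*(11 - 3)² = -2*(0 - 3)*4 + 118*8² = -2*(-3)*4 + 118*64 = 6*4 + 7552 = 24 + 7552 = 7576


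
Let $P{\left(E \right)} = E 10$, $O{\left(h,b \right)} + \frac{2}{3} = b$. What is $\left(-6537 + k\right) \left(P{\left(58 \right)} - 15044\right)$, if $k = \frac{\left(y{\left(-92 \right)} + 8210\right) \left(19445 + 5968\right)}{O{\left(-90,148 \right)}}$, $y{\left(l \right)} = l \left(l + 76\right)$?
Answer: $- \frac{5317376049408}{221} \approx -2.4061 \cdot 10^{10}$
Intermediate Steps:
$O{\left(h,b \right)} = - \frac{2}{3} + b$
$y{\left(l \right)} = l \left(76 + l\right)$
$P{\left(E \right)} = 10 E$
$k = \frac{369072999}{221}$ ($k = \frac{\left(- 92 \left(76 - 92\right) + 8210\right) \left(19445 + 5968\right)}{- \frac{2}{3} + 148} = \frac{\left(\left(-92\right) \left(-16\right) + 8210\right) 25413}{\frac{442}{3}} = \left(1472 + 8210\right) 25413 \cdot \frac{3}{442} = 9682 \cdot 25413 \cdot \frac{3}{442} = 246048666 \cdot \frac{3}{442} = \frac{369072999}{221} \approx 1.67 \cdot 10^{6}$)
$\left(-6537 + k\right) \left(P{\left(58 \right)} - 15044\right) = \left(-6537 + \frac{369072999}{221}\right) \left(10 \cdot 58 - 15044\right) = \frac{367628322 \left(580 - 15044\right)}{221} = \frac{367628322}{221} \left(-14464\right) = - \frac{5317376049408}{221}$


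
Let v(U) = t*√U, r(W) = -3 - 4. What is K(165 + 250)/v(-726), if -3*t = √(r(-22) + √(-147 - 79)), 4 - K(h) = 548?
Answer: -272*I*√6/(11*√(-7 + I*√226)) ≈ -12.542 - 7.9951*I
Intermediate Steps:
K(h) = -544 (K(h) = 4 - 1*548 = 4 - 548 = -544)
r(W) = -7
t = -√(-7 + I*√226)/3 (t = -√(-7 + √(-147 - 79))/3 = -√(-7 + √(-226))/3 = -√(-7 + I*√226)/3 ≈ -0.72965 - 1.1446*I)
v(U) = -√U*√(-7 + I*√226)/3 (v(U) = (-√(-7 + I*√226)/3)*√U = -√U*√(-7 + I*√226)/3)
K(165 + 250)/v(-726) = -544*I*√6/(22*√(-7 + I*√226)) = -272*I*√6/(11*√(-7 + I*√226))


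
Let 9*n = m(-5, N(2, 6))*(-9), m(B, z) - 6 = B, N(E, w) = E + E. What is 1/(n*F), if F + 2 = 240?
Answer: -1/238 ≈ -0.0042017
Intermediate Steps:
N(E, w) = 2*E
m(B, z) = 6 + B
F = 238 (F = -2 + 240 = 238)
n = -1 (n = ((6 - 5)*(-9))/9 = (1*(-9))/9 = (⅑)*(-9) = -1)
1/(n*F) = 1/(-1*238) = 1/(-238) = -1/238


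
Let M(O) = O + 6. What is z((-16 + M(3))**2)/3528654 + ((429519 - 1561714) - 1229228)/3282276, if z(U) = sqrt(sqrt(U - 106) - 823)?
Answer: -787141/1094092 + sqrt(-823 + I*sqrt(57))/3528654 ≈ -0.71945 + 8.1301e-6*I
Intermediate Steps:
M(O) = 6 + O
z(U) = sqrt(-823 + sqrt(-106 + U)) (z(U) = sqrt(sqrt(-106 + U) - 823) = sqrt(-823 + sqrt(-106 + U)))
z((-16 + M(3))**2)/3528654 + ((429519 - 1561714) - 1229228)/3282276 = sqrt(-823 + sqrt(-106 + (-16 + (6 + 3))**2))/3528654 + ((429519 - 1561714) - 1229228)/3282276 = sqrt(-823 + sqrt(-106 + (-16 + 9)**2))*(1/3528654) + (-1132195 - 1229228)*(1/3282276) = sqrt(-823 + sqrt(-106 + (-7)**2))*(1/3528654) - 2361423*1/3282276 = sqrt(-823 + sqrt(-106 + 49))*(1/3528654) - 787141/1094092 = sqrt(-823 + sqrt(-57))*(1/3528654) - 787141/1094092 = sqrt(-823 + I*sqrt(57))*(1/3528654) - 787141/1094092 = sqrt(-823 + I*sqrt(57))/3528654 - 787141/1094092 = -787141/1094092 + sqrt(-823 + I*sqrt(57))/3528654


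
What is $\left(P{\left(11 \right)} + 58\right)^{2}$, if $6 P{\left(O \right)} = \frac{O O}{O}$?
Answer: $\frac{128881}{36} \approx 3580.0$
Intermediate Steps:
$P{\left(O \right)} = \frac{O}{6}$ ($P{\left(O \right)} = \frac{O O \frac{1}{O}}{6} = \frac{O^{2} \frac{1}{O}}{6} = \frac{O}{6}$)
$\left(P{\left(11 \right)} + 58\right)^{2} = \left(\frac{1}{6} \cdot 11 + 58\right)^{2} = \left(\frac{11}{6} + 58\right)^{2} = \left(\frac{359}{6}\right)^{2} = \frac{128881}{36}$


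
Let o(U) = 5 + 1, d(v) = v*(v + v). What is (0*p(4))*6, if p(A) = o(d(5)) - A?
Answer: 0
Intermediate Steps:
d(v) = 2*v**2 (d(v) = v*(2*v) = 2*v**2)
o(U) = 6
p(A) = 6 - A
(0*p(4))*6 = (0*(6 - 1*4))*6 = (0*(6 - 4))*6 = (0*2)*6 = 0*6 = 0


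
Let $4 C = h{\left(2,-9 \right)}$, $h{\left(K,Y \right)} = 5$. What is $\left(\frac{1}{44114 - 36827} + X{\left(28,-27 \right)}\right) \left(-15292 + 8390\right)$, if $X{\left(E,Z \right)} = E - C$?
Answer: $- \frac{384398509}{2082} \approx -1.8463 \cdot 10^{5}$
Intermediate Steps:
$C = \frac{5}{4}$ ($C = \frac{1}{4} \cdot 5 = \frac{5}{4} \approx 1.25$)
$X{\left(E,Z \right)} = - \frac{5}{4} + E$ ($X{\left(E,Z \right)} = E - \frac{5}{4} = - \frac{5}{4} + E$)
$\left(\frac{1}{44114 - 36827} + X{\left(28,-27 \right)}\right) \left(-15292 + 8390\right) = \left(\frac{1}{44114 - 36827} + \left(- \frac{5}{4} + 28\right)\right) \left(-15292 + 8390\right) = \left(\frac{1}{7287} + \frac{107}{4}\right) \left(-6902\right) = \frac{779713}{29148} \left(-6902\right) = - \frac{384398509}{2082}$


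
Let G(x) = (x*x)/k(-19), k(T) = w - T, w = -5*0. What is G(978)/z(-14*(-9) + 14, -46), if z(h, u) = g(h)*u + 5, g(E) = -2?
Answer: 956484/1843 ≈ 518.98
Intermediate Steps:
w = 0
z(h, u) = 5 - 2*u (z(h, u) = -2*u + 5 = 5 - 2*u)
k(T) = -T (k(T) = 0 - T = -T)
G(x) = x²/19 (G(x) = (x*x)/((-1*(-19))) = x²/19)
G(978)/z(-14*(-9) + 14, -46) = ((1/19)*978²)/(5 - 2*(-46)) = ((1/19)*956484)/(5 + 92) = (956484/19)/97 = (956484/19)*(1/97) = 956484/1843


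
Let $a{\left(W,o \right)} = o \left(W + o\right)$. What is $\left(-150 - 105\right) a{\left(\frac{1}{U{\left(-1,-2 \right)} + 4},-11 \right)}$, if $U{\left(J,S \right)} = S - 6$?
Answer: $- \frac{126225}{4} \approx -31556.0$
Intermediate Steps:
$U{\left(J,S \right)} = -6 + S$ ($U{\left(J,S \right)} = S - 6 = -6 + S$)
$\left(-150 - 105\right) a{\left(\frac{1}{U{\left(-1,-2 \right)} + 4},-11 \right)} = \left(-150 - 105\right) \left(- 11 \left(\frac{1}{\left(-6 - 2\right) + 4} - 11\right)\right) = - 255 \left(- 11 \left(\frac{1}{-8 + 4} - 11\right)\right) = - 255 \left(- 11 \left(\frac{1}{-4} - 11\right)\right) = - 255 \left(- 11 \left(- \frac{1}{4} - 11\right)\right) = - 255 \left(\left(-11\right) \left(- \frac{45}{4}\right)\right) = \left(-255\right) \frac{495}{4} = - \frac{126225}{4}$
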